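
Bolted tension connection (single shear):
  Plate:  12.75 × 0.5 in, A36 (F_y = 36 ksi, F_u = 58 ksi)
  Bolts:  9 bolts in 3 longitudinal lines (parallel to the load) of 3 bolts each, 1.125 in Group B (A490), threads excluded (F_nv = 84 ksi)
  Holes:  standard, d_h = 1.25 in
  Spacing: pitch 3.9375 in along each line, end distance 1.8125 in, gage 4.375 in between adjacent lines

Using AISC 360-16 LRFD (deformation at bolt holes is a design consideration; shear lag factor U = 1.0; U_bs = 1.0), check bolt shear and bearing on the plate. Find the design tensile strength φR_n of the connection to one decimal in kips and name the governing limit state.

445.3 kips (bearing governs)

Bolt shear: A_b = π(1.125)²/4 = 0.99402 in². φR_n = 0.75 × 84 × 0.99402 × 9 × 1 = 563.6 kips.
Bearing (0.5 in plate, F_u = 58 ksi): end bolts L_c = 1.8125 − 1.25/2 = 1.1875, R_n = min(1.2×1.1875×0.5×58, 2.4×1.125×0.5×58) = 41.325 kips/bolt; interior L_c = 3.9375 − 1.25 = 2.6875, R_n = 78.3 kips/bolt. φR_n = 0.75 × (3×41.325 + 6×78.3) = 445.3 kips.
Governing: min(563.6, 445.3) = 445.3 kips → bearing.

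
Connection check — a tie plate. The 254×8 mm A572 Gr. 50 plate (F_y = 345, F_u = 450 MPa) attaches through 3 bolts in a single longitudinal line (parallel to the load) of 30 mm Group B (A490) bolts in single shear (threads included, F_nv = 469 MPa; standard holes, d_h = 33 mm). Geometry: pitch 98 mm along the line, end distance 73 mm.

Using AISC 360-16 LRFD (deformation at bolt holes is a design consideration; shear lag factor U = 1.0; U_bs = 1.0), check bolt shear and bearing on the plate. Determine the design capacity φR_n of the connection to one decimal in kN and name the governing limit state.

Bolt shear: A_b = π(30)²/4 = 706.86 mm². φR_n = 0.75 × 469 × 706.86 × 3 × 1 = 745.9 kN.
Bearing (8 mm plate, F_u = 450 MPa): end bolts L_c = 73 − 33/2 = 56.5, R_n = min(1.2×56.5×8×450, 2.4×30×8×450) = 244.08 kN/bolt; interior L_c = 98 − 33 = 65, R_n = 259.2 kN/bolt. φR_n = 0.75 × (1×244.08 + 2×259.2) = 571.9 kN.
Governing: min(745.9, 571.9) = 571.9 kN → bearing.

571.9 kN (bearing governs)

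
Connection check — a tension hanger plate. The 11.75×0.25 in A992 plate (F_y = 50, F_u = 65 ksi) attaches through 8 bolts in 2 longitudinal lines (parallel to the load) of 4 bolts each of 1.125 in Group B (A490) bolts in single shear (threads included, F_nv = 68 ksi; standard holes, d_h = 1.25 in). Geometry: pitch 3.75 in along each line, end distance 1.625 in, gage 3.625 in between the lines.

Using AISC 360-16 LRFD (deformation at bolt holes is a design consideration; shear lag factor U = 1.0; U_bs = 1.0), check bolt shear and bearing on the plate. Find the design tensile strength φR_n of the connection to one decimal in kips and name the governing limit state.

Bolt shear: A_b = π(1.125)²/4 = 0.99402 in². φR_n = 0.75 × 68 × 0.99402 × 8 × 1 = 405.6 kips.
Bearing (0.25 in plate, F_u = 65 ksi): end bolts L_c = 1.625 − 1.25/2 = 1, R_n = min(1.2×1×0.25×65, 2.4×1.125×0.25×65) = 19.5 kips/bolt; interior L_c = 3.75 − 1.25 = 2.5, R_n = 43.875 kips/bolt. φR_n = 0.75 × (2×19.5 + 6×43.875) = 226.7 kips.
Governing: min(405.6, 226.7) = 226.7 kips → bearing.

226.7 kips (bearing governs)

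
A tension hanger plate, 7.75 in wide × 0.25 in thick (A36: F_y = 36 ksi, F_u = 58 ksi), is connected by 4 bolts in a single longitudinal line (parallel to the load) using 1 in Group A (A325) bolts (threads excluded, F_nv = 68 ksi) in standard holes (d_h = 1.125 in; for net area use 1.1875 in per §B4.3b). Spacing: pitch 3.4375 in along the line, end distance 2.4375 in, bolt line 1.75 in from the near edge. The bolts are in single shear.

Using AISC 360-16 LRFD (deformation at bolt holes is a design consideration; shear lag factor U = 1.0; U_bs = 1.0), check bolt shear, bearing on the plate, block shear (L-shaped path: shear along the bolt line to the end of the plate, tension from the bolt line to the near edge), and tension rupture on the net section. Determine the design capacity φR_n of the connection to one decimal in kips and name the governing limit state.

64.2 kips (block shear governs)

Bolt shear: A_b = π(1)²/4 = 0.7854 in². φR_n = 0.75 × 68 × 0.7854 × 4 × 1 = 160.2 kips.
Bearing (0.25 in plate, F_u = 58 ksi): end bolts L_c = 2.4375 − 1.125/2 = 1.875, R_n = min(1.2×1.875×0.25×58, 2.4×1×0.25×58) = 32.625 kips/bolt; interior L_c = 3.4375 − 1.125 = 2.3125, R_n = 34.8 kips/bolt. φR_n = 0.75 × (1×32.625 + 3×34.8) = 102.8 kips.
Block shear: shear path 1×[2.4375+3×3.4375] = 1×12.75 in, A_gv = 3.1875, A_nv = 1×(12.75 − 3.5×1.1875)×0.25 = 2.1484 in²; tension to near edge: (1.75 − 0.5×1.1875)×0.25 = 0.28906 in². R_n = min(0.6×58×2.1484, 0.6×36×3.1875) + 1.0×58×0.28906 = min(74.764, 68.85) + 16.765 = 85.615 kips. φR_n = 0.75 × 85.615 = 64.2 kips.
Tension rupture (net): A_n = (7.75 − 1×1.1875)×0.25 = 1.6406 in² (U = 1.0, A_e = A_n). φR_n = 0.75 × 58 × 1.6406 = 71.4 kips.
Governing: min(160.2, 102.8, 64.2, 71.4) = 64.2 kips → block shear.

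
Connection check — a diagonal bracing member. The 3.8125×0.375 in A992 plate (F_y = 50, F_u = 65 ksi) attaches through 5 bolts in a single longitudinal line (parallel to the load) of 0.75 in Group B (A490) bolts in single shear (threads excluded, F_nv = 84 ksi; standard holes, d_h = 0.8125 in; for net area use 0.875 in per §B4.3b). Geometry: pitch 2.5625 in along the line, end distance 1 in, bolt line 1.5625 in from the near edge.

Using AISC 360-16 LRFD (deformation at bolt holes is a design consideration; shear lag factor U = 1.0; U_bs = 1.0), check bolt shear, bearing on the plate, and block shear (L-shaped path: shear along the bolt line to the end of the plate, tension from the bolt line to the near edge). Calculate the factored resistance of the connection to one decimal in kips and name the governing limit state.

100.8 kips (block shear governs)

Bolt shear: A_b = π(0.75)²/4 = 0.44179 in². φR_n = 0.75 × 84 × 0.44179 × 5 × 1 = 139.2 kips.
Bearing (0.375 in plate, F_u = 65 ksi): end bolts L_c = 1 − 0.8125/2 = 0.59375, R_n = min(1.2×0.59375×0.375×65, 2.4×0.75×0.375×65) = 17.367 kips/bolt; interior L_c = 2.5625 − 0.8125 = 1.75, R_n = 43.875 kips/bolt. φR_n = 0.75 × (1×17.367 + 4×43.875) = 144.7 kips.
Block shear: shear path 1×[1+4×2.5625] = 1×11.25 in, A_gv = 4.2188, A_nv = 1×(11.25 − 4.5×0.875)×0.375 = 2.7422 in²; tension to near edge: (1.5625 − 0.5×0.875)×0.375 = 0.42188 in². R_n = min(0.6×65×2.7422, 0.6×50×4.2188) + 1.0×65×0.42188 = min(106.95, 126.56) + 27.422 = 134.37 kips. φR_n = 0.75 × 134.37 = 100.8 kips.
Governing: min(139.2, 144.7, 100.8) = 100.8 kips → block shear.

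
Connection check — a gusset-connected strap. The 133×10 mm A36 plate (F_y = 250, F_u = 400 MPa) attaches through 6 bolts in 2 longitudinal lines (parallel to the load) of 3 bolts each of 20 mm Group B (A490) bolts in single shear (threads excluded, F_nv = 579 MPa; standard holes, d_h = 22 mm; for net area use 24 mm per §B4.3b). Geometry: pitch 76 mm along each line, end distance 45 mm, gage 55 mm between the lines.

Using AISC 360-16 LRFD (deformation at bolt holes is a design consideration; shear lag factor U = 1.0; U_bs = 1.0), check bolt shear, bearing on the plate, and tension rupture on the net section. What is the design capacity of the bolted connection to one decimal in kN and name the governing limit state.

255.0 kN (net-section rupture governs)

Bolt shear: A_b = π(20)²/4 = 314.16 mm². φR_n = 0.75 × 579 × 314.16 × 6 × 1 = 818.5 kN.
Bearing (10 mm plate, F_u = 400 MPa): end bolts L_c = 45 − 22/2 = 34, R_n = min(1.2×34×10×400, 2.4×20×10×400) = 163.2 kN/bolt; interior L_c = 76 − 22 = 54, R_n = 192 kN/bolt. φR_n = 0.75 × (2×163.2 + 4×192) = 820.8 kN.
Tension rupture (net): A_n = (133 − 2×24)×10 = 850 mm² (U = 1.0, A_e = A_n). φR_n = 0.75 × 400 × 850 = 255.0 kN.
Governing: min(818.5, 820.8, 255.0) = 255.0 kN → net-section rupture.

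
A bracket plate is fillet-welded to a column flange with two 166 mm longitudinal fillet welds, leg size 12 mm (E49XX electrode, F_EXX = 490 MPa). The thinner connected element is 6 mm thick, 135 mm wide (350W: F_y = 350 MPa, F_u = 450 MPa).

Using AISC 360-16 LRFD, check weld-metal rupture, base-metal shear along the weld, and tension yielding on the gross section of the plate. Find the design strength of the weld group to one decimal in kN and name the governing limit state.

Weld metal: throat = 0.707×12 = 8.484 mm, L = 2×166 = 332 mm. φR_n = 0.75 × 0.6 × 490 × 8.484 × 332 = 621.1 kN.
Base metal shear (6 mm plate): yield φR_n = 1.0×0.6×350×6×332 = 418.3 kN; rupture φR_n = 0.75×0.6×450×6×332 = 403.4 kN; take 403.4 kN (rupture).
Tension yield (gross): A_g = 135×6 = 810 mm². φR_n = 0.90 × 350 × 810 = 255.2 kN.
Governing: min(621.1, 403.4, 255.2) = 255.2 kN → gross-section yield.

255.2 kN (gross-section yield governs)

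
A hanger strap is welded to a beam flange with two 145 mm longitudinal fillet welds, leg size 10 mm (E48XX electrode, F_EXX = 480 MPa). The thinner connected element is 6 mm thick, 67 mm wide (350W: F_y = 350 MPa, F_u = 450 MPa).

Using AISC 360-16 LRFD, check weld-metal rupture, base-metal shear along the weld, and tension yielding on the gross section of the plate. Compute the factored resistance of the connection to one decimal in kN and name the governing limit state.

126.6 kN (gross-section yield governs)

Weld metal: throat = 0.707×10 = 7.07 mm, L = 2×145 = 290 mm. φR_n = 0.75 × 0.6 × 480 × 7.07 × 290 = 442.9 kN.
Base metal shear (6 mm plate): yield φR_n = 1.0×0.6×350×6×290 = 365.4 kN; rupture φR_n = 0.75×0.6×450×6×290 = 352.4 kN; take 352.4 kN (rupture).
Tension yield (gross): A_g = 67×6 = 402 mm². φR_n = 0.90 × 350 × 402 = 126.6 kN.
Governing: min(442.9, 352.4, 126.6) = 126.6 kN → gross-section yield.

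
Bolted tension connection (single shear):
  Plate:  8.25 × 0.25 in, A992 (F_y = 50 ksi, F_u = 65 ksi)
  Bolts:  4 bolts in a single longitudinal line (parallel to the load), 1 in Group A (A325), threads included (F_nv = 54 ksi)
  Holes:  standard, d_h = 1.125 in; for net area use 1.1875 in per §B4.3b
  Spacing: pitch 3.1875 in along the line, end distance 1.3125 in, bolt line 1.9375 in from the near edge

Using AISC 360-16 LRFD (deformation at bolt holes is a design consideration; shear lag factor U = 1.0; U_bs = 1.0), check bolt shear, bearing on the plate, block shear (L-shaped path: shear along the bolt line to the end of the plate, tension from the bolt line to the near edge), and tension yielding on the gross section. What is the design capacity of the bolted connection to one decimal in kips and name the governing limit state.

65.5 kips (block shear governs)

Bolt shear: A_b = π(1)²/4 = 0.7854 in². φR_n = 0.75 × 54 × 0.7854 × 4 × 1 = 127.2 kips.
Bearing (0.25 in plate, F_u = 65 ksi): end bolts L_c = 1.3125 − 1.125/2 = 0.75, R_n = min(1.2×0.75×0.25×65, 2.4×1×0.25×65) = 14.625 kips/bolt; interior L_c = 3.1875 − 1.125 = 2.0625, R_n = 39 kips/bolt. φR_n = 0.75 × (1×14.625 + 3×39) = 98.7 kips.
Block shear: shear path 1×[1.3125+3×3.1875] = 1×10.875 in, A_gv = 2.7188, A_nv = 1×(10.875 − 3.5×1.1875)×0.25 = 1.6797 in²; tension to near edge: (1.9375 − 0.5×1.1875)×0.25 = 0.33594 in². R_n = min(0.6×65×1.6797, 0.6×50×2.7188) + 1.0×65×0.33594 = min(65.508, 81.564) + 21.836 = 87.344 kips. φR_n = 0.75 × 87.344 = 65.5 kips.
Tension yield (gross): A_g = 8.25×0.25 = 2.0625 in². φR_n = 0.90 × 50 × 2.0625 = 92.8 kips.
Governing: min(127.2, 98.7, 65.5, 92.8) = 65.5 kips → block shear.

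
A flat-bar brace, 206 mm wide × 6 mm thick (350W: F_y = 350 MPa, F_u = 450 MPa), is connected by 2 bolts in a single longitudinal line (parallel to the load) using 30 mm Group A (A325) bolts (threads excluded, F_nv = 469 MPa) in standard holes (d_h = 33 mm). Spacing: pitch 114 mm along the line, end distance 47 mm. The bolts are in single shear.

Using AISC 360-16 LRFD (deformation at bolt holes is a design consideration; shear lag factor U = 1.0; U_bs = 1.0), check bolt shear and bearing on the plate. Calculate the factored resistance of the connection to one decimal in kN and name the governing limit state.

219.9 kN (bearing governs)

Bolt shear: A_b = π(30)²/4 = 706.86 mm². φR_n = 0.75 × 469 × 706.86 × 2 × 1 = 497.3 kN.
Bearing (6 mm plate, F_u = 450 MPa): end bolts L_c = 47 − 33/2 = 30.5, R_n = min(1.2×30.5×6×450, 2.4×30×6×450) = 98.82 kN/bolt; interior L_c = 114 − 33 = 81, R_n = 194.4 kN/bolt. φR_n = 0.75 × (1×98.82 + 1×194.4) = 219.9 kN.
Governing: min(497.3, 219.9) = 219.9 kN → bearing.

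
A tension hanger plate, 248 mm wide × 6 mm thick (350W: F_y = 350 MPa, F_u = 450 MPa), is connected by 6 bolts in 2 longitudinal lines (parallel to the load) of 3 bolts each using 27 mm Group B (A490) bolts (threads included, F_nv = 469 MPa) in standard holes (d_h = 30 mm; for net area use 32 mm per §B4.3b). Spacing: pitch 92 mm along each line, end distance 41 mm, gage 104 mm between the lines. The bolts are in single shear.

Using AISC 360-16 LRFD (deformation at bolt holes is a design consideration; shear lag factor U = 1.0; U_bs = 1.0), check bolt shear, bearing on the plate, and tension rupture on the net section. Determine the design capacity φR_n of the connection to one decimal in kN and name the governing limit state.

Bolt shear: A_b = π(27)²/4 = 572.56 mm². φR_n = 0.75 × 469 × 572.56 × 6 × 1 = 1208.4 kN.
Bearing (6 mm plate, F_u = 450 MPa): end bolts L_c = 41 − 30/2 = 26, R_n = min(1.2×26×6×450, 2.4×27×6×450) = 84.24 kN/bolt; interior L_c = 92 − 30 = 62, R_n = 174.96 kN/bolt. φR_n = 0.75 × (2×84.24 + 4×174.96) = 651.2 kN.
Tension rupture (net): A_n = (248 − 2×32)×6 = 1104 mm² (U = 1.0, A_e = A_n). φR_n = 0.75 × 450 × 1104 = 372.6 kN.
Governing: min(1208.4, 651.2, 372.6) = 372.6 kN → net-section rupture.

372.6 kN (net-section rupture governs)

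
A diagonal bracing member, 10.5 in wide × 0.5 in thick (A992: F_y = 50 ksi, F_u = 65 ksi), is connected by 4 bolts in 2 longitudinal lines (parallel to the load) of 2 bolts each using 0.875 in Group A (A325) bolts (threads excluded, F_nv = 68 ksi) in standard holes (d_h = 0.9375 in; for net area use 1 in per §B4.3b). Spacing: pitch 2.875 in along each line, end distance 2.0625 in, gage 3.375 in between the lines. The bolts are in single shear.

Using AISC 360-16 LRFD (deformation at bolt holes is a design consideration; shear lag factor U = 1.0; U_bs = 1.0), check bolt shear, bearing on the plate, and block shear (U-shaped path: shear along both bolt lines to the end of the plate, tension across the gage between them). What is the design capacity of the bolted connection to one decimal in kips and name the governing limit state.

Bolt shear: A_b = π(0.875)²/4 = 0.60132 in². φR_n = 0.75 × 68 × 0.60132 × 4 × 1 = 122.7 kips.
Bearing (0.5 in plate, F_u = 65 ksi): end bolts L_c = 2.0625 − 0.9375/2 = 1.59375, R_n = min(1.2×1.59375×0.5×65, 2.4×0.875×0.5×65) = 62.156 kips/bolt; interior L_c = 2.875 − 0.9375 = 1.9375, R_n = 68.25 kips/bolt. φR_n = 0.75 × (2×62.156 + 2×68.25) = 195.6 kips.
Block shear: shear path 2×[2.0625+1×2.875] = 2×4.9375 in, A_gv = 4.9375, A_nv = 2×(4.9375 − 1.5×1)×0.5 = 3.4375 in²; tension across gage: (3.375 − 1×1)×0.5 = 1.1875 in². R_n = min(0.6×65×3.4375, 0.6×50×4.9375) + 1.0×65×1.1875 = min(134.06, 148.13) + 77.188 = 211.25 kips. φR_n = 0.75 × 211.25 = 158.4 kips.
Governing: min(122.7, 195.6, 158.4) = 122.7 kips → bolt shear.

122.7 kips (bolt shear governs)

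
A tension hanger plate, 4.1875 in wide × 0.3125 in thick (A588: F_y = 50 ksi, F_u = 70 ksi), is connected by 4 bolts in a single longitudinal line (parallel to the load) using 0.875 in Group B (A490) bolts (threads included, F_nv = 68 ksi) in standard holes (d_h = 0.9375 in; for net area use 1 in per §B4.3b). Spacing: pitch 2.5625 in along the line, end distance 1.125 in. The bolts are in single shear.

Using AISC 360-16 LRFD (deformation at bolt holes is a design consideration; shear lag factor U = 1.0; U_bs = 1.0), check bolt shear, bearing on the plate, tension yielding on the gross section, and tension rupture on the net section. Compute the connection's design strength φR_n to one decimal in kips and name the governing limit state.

Bolt shear: A_b = π(0.875)²/4 = 0.60132 in². φR_n = 0.75 × 68 × 0.60132 × 4 × 1 = 122.7 kips.
Bearing (0.3125 in plate, F_u = 70 ksi): end bolts L_c = 1.125 − 0.9375/2 = 0.65625, R_n = min(1.2×0.65625×0.3125×70, 2.4×0.875×0.3125×70) = 17.227 kips/bolt; interior L_c = 2.5625 − 0.9375 = 1.625, R_n = 42.656 kips/bolt. φR_n = 0.75 × (1×17.227 + 3×42.656) = 108.9 kips.
Tension yield (gross): A_g = 4.1875×0.3125 = 1.3086 in². φR_n = 0.90 × 50 × 1.3086 = 58.9 kips.
Tension rupture (net): A_n = (4.1875 − 1×1)×0.3125 = 0.99609 in² (U = 1.0, A_e = A_n). φR_n = 0.75 × 70 × 0.99609 = 52.3 kips.
Governing: min(122.7, 108.9, 58.9, 52.3) = 52.3 kips → net-section rupture.

52.3 kips (net-section rupture governs)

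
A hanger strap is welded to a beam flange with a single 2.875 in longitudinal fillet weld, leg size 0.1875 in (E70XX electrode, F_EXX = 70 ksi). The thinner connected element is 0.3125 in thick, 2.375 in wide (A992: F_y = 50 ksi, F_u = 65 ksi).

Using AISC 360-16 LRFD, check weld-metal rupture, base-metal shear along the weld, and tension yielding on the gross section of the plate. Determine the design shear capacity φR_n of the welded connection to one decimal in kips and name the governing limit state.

Weld metal: throat = 0.707×0.1875 = 0.13256 in, L = 2.875 in. φR_n = 0.75 × 0.6 × 70 × 0.13256 × 2.875 = 12.0 kips.
Base metal shear (0.3125 in plate): yield φR_n = 1.0×0.6×50×0.3125×2.875 = 27.0 kips; rupture φR_n = 0.75×0.6×65×0.3125×2.875 = 26.3 kips; take 26.3 kips (rupture).
Tension yield (gross): A_g = 2.375×0.3125 = 0.74219 in². φR_n = 0.90 × 50 × 0.74219 = 33.4 kips.
Governing: min(12.0, 26.3, 33.4) = 12.0 kips → weld metal.

12.0 kips (weld metal governs)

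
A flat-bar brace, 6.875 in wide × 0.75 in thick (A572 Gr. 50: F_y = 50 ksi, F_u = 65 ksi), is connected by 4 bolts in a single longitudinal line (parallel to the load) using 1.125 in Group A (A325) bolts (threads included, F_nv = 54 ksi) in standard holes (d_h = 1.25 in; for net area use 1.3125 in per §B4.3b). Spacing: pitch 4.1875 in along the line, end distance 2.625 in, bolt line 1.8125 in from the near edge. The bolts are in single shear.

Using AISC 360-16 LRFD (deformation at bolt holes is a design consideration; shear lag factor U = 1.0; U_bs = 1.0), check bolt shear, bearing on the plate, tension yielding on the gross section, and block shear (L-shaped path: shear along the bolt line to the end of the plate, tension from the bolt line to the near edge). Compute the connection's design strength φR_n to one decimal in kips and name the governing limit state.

Bolt shear: A_b = π(1.125)²/4 = 0.99402 in². φR_n = 0.75 × 54 × 0.99402 × 4 × 1 = 161.0 kips.
Bearing (0.75 in plate, F_u = 65 ksi): end bolts L_c = 2.625 − 1.25/2 = 2, R_n = min(1.2×2×0.75×65, 2.4×1.125×0.75×65) = 117 kips/bolt; interior L_c = 4.1875 − 1.25 = 2.9375, R_n = 131.63 kips/bolt. φR_n = 0.75 × (1×117 + 3×131.63) = 383.9 kips.
Tension yield (gross): A_g = 6.875×0.75 = 5.1563 in². φR_n = 0.90 × 50 × 5.1563 = 232.0 kips.
Block shear: shear path 1×[2.625+3×4.1875] = 1×15.1875 in, A_gv = 11.391, A_nv = 1×(15.1875 − 3.5×1.3125)×0.75 = 7.9453 in²; tension to near edge: (1.8125 − 0.5×1.3125)×0.75 = 0.86719 in². R_n = min(0.6×65×7.9453, 0.6×50×11.391) + 1.0×65×0.86719 = min(309.87, 341.73) + 56.367 = 366.24 kips. φR_n = 0.75 × 366.24 = 274.7 kips.
Governing: min(161.0, 383.9, 232.0, 274.7) = 161.0 kips → bolt shear.

161.0 kips (bolt shear governs)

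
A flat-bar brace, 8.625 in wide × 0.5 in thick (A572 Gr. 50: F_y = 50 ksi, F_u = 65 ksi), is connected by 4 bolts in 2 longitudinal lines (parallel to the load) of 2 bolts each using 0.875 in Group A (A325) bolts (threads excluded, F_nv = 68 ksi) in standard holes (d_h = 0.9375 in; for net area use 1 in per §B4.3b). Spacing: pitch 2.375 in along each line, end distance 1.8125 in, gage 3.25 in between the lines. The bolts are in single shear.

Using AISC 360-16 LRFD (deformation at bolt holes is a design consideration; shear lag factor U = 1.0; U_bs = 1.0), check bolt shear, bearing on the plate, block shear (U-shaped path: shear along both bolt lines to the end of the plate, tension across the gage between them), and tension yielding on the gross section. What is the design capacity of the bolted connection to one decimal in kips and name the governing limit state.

122.7 kips (bolt shear governs)

Bolt shear: A_b = π(0.875)²/4 = 0.60132 in². φR_n = 0.75 × 68 × 0.60132 × 4 × 1 = 122.7 kips.
Bearing (0.5 in plate, F_u = 65 ksi): end bolts L_c = 1.8125 − 0.9375/2 = 1.34375, R_n = min(1.2×1.34375×0.5×65, 2.4×0.875×0.5×65) = 52.406 kips/bolt; interior L_c = 2.375 − 0.9375 = 1.4375, R_n = 56.063 kips/bolt. φR_n = 0.75 × (2×52.406 + 2×56.063) = 162.7 kips.
Block shear: shear path 2×[1.8125+1×2.375] = 2×4.1875 in, A_gv = 4.1875, A_nv = 2×(4.1875 − 1.5×1)×0.5 = 2.6875 in²; tension across gage: (3.25 − 1×1)×0.5 = 1.125 in². R_n = min(0.6×65×2.6875, 0.6×50×4.1875) + 1.0×65×1.125 = min(104.81, 125.63) + 73.125 = 177.94 kips. φR_n = 0.75 × 177.94 = 133.5 kips.
Tension yield (gross): A_g = 8.625×0.5 = 4.3125 in². φR_n = 0.90 × 50 × 4.3125 = 194.1 kips.
Governing: min(122.7, 162.7, 133.5, 194.1) = 122.7 kips → bolt shear.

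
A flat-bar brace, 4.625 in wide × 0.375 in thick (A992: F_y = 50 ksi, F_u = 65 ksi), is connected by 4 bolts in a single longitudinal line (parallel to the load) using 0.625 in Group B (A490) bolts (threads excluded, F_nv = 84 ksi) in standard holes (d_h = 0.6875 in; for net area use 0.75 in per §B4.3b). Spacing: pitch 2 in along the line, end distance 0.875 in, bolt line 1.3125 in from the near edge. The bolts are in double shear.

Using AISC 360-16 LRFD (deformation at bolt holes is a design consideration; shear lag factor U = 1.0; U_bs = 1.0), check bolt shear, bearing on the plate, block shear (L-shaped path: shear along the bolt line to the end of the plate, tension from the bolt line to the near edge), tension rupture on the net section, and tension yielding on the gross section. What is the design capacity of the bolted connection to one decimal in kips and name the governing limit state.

Bolt shear: A_b = π(0.625)²/4 = 0.3068 in². φR_n = 0.75 × 84 × 0.3068 × 4 × 2 = 154.6 kips.
Bearing (0.375 in plate, F_u = 65 ksi): end bolts L_c = 0.875 − 0.6875/2 = 0.53125, R_n = min(1.2×0.53125×0.375×65, 2.4×0.625×0.375×65) = 15.539 kips/bolt; interior L_c = 2 − 0.6875 = 1.3125, R_n = 36.563 kips/bolt. φR_n = 0.75 × (1×15.539 + 3×36.563) = 93.9 kips.
Block shear: shear path 1×[0.875+3×2] = 1×6.875 in, A_gv = 2.5781, A_nv = 1×(6.875 − 3.5×0.75)×0.375 = 1.5938 in²; tension to near edge: (1.3125 − 0.5×0.75)×0.375 = 0.35156 in². R_n = min(0.6×65×1.5938, 0.6×50×2.5781) + 1.0×65×0.35156 = min(62.158, 77.343) + 22.851 = 85.009 kips. φR_n = 0.75 × 85.009 = 63.8 kips.
Tension rupture (net): A_n = (4.625 − 1×0.75)×0.375 = 1.4531 in² (U = 1.0, A_e = A_n). φR_n = 0.75 × 65 × 1.4531 = 70.8 kips.
Tension yield (gross): A_g = 4.625×0.375 = 1.7344 in². φR_n = 0.90 × 50 × 1.7344 = 78.0 kips.
Governing: min(154.6, 93.9, 63.8, 70.8, 78.0) = 63.8 kips → block shear.

63.8 kips (block shear governs)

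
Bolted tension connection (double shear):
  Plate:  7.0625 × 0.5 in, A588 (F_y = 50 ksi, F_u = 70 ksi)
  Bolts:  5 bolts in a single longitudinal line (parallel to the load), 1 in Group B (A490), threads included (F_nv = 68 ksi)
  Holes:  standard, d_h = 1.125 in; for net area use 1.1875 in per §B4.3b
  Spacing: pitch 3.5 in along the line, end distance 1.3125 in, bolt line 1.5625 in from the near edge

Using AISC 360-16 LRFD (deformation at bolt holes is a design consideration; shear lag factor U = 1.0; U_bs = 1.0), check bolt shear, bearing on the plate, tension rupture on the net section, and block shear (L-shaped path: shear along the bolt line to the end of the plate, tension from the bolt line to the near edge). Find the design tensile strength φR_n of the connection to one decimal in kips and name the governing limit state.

154.2 kips (net-section rupture governs)

Bolt shear: A_b = π(1)²/4 = 0.7854 in². φR_n = 0.75 × 68 × 0.7854 × 5 × 2 = 400.6 kips.
Bearing (0.5 in plate, F_u = 70 ksi): end bolts L_c = 1.3125 − 1.125/2 = 0.75, R_n = min(1.2×0.75×0.5×70, 2.4×1×0.5×70) = 31.5 kips/bolt; interior L_c = 3.5 − 1.125 = 2.375, R_n = 84 kips/bolt. φR_n = 0.75 × (1×31.5 + 4×84) = 275.6 kips.
Tension rupture (net): A_n = (7.0625 − 1×1.1875)×0.5 = 2.9375 in² (U = 1.0, A_e = A_n). φR_n = 0.75 × 70 × 2.9375 = 154.2 kips.
Block shear: shear path 1×[1.3125+4×3.5] = 1×15.3125 in, A_gv = 7.6563, A_nv = 1×(15.3125 − 4.5×1.1875)×0.5 = 4.9844 in²; tension to near edge: (1.5625 − 0.5×1.1875)×0.5 = 0.48438 in². R_n = min(0.6×70×4.9844, 0.6×50×7.6563) + 1.0×70×0.48438 = min(209.34, 229.69) + 33.907 = 243.25 kips. φR_n = 0.75 × 243.25 = 182.4 kips.
Governing: min(400.6, 275.6, 154.2, 182.4) = 154.2 kips → net-section rupture.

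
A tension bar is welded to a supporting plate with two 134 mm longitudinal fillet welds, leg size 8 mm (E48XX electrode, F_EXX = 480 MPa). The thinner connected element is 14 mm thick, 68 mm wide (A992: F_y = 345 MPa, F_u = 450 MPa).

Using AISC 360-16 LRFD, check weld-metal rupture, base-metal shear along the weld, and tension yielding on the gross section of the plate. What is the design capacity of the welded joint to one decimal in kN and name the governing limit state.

Weld metal: throat = 0.707×8 = 5.656 mm, L = 2×134 = 268 mm. φR_n = 0.75 × 0.6 × 480 × 5.656 × 268 = 327.4 kN.
Base metal shear (14 mm plate): yield φR_n = 1.0×0.6×345×14×268 = 776.7 kN; rupture φR_n = 0.75×0.6×450×14×268 = 759.8 kN; take 759.8 kN (rupture).
Tension yield (gross): A_g = 68×14 = 952 mm². φR_n = 0.90 × 345 × 952 = 295.6 kN.
Governing: min(327.4, 759.8, 295.6) = 295.6 kN → gross-section yield.

295.6 kN (gross-section yield governs)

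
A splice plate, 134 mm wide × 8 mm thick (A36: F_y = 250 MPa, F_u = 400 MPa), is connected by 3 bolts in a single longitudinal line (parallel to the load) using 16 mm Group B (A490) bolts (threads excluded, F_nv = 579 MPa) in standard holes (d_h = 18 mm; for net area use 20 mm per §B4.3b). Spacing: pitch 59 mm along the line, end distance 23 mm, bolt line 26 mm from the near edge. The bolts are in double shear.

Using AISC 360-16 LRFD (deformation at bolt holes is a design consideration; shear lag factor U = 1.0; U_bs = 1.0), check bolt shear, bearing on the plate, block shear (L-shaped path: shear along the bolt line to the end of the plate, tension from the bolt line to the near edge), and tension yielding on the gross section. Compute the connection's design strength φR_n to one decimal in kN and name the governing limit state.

165.3 kN (block shear governs)

Bolt shear: A_b = π(16)²/4 = 201.06 mm². φR_n = 0.75 × 579 × 201.06 × 3 × 2 = 523.9 kN.
Bearing (8 mm plate, F_u = 400 MPa): end bolts L_c = 23 − 18/2 = 14, R_n = min(1.2×14×8×400, 2.4×16×8×400) = 53.76 kN/bolt; interior L_c = 59 − 18 = 41, R_n = 122.88 kN/bolt. φR_n = 0.75 × (1×53.76 + 2×122.88) = 224.6 kN.
Block shear: shear path 1×[23+2×59] = 1×141 mm, A_gv = 1128, A_nv = 1×(141 − 2.5×20)×8 = 728 mm²; tension to near edge: (26 − 0.5×20)×8 = 128 mm². R_n = min(0.6×400×728, 0.6×250×1128) + 1.0×400×128 = min(174.72, 169.2) + 51.2 = 220.4 kN. φR_n = 0.75 × 220.4 = 165.3 kN.
Tension yield (gross): A_g = 134×8 = 1072 mm². φR_n = 0.90 × 250 × 1072 = 241.2 kN.
Governing: min(523.9, 224.6, 165.3, 241.2) = 165.3 kN → block shear.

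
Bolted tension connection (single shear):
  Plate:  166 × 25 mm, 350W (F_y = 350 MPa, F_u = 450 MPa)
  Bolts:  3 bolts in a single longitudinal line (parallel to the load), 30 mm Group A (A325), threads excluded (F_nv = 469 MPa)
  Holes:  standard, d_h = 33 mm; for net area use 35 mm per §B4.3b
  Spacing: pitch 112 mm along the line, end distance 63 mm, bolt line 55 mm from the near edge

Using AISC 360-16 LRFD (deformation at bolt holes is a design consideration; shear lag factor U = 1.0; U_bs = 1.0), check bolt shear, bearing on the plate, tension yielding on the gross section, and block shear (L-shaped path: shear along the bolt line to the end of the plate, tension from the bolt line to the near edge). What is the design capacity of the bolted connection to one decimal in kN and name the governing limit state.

Bolt shear: A_b = π(30)²/4 = 706.86 mm². φR_n = 0.75 × 469 × 706.86 × 3 × 1 = 745.9 kN.
Bearing (25 mm plate, F_u = 450 MPa): end bolts L_c = 63 − 33/2 = 46.5, R_n = min(1.2×46.5×25×450, 2.4×30×25×450) = 627.75 kN/bolt; interior L_c = 112 − 33 = 79, R_n = 810 kN/bolt. φR_n = 0.75 × (1×627.75 + 2×810) = 1685.8 kN.
Tension yield (gross): A_g = 166×25 = 4150 mm². φR_n = 0.90 × 350 × 4150 = 1307.3 kN.
Block shear: shear path 1×[63+2×112] = 1×287 mm, A_gv = 7175, A_nv = 1×(287 − 2.5×35)×25 = 4987.5 mm²; tension to near edge: (55 − 0.5×35)×25 = 937.5 mm². R_n = min(0.6×450×4987.5, 0.6×350×7175) + 1.0×450×937.5 = min(1346.6, 1506.8) + 421.88 = 1768.5 kN. φR_n = 0.75 × 1768.5 = 1326.4 kN.
Governing: min(745.9, 1685.8, 1307.3, 1326.4) = 745.9 kN → bolt shear.

745.9 kN (bolt shear governs)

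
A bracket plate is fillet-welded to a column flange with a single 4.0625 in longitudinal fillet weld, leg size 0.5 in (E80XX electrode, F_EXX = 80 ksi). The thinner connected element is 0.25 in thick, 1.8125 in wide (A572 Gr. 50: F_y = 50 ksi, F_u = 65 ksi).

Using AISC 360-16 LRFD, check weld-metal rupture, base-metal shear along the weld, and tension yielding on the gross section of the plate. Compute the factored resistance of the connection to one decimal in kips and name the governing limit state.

20.4 kips (gross-section yield governs)

Weld metal: throat = 0.707×0.5 = 0.3535 in, L = 4.0625 in. φR_n = 0.75 × 0.6 × 80 × 0.3535 × 4.0625 = 51.7 kips.
Base metal shear (0.25 in plate): yield φR_n = 1.0×0.6×50×0.25×4.0625 = 30.5 kips; rupture φR_n = 0.75×0.6×65×0.25×4.0625 = 29.7 kips; take 29.7 kips (rupture).
Tension yield (gross): A_g = 1.8125×0.25 = 0.45313 in². φR_n = 0.90 × 50 × 0.45313 = 20.4 kips.
Governing: min(51.7, 29.7, 20.4) = 20.4 kips → gross-section yield.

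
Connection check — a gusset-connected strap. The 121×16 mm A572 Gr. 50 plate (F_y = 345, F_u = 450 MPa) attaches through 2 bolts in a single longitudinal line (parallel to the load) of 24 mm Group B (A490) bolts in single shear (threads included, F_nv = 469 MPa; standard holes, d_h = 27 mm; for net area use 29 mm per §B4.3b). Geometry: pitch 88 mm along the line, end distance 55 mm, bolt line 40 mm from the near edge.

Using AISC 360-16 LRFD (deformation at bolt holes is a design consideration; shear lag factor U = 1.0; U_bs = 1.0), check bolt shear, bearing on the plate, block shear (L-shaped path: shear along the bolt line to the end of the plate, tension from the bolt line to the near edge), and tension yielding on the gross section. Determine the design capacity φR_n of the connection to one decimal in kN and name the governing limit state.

318.3 kN (bolt shear governs)

Bolt shear: A_b = π(24)²/4 = 452.39 mm². φR_n = 0.75 × 469 × 452.39 × 2 × 1 = 318.3 kN.
Bearing (16 mm plate, F_u = 450 MPa): end bolts L_c = 55 − 27/2 = 41.5, R_n = min(1.2×41.5×16×450, 2.4×24×16×450) = 358.56 kN/bolt; interior L_c = 88 − 27 = 61, R_n = 414.72 kN/bolt. φR_n = 0.75 × (1×358.56 + 1×414.72) = 580.0 kN.
Block shear: shear path 1×[55+1×88] = 1×143 mm, A_gv = 2288, A_nv = 1×(143 − 1.5×29)×16 = 1592 mm²; tension to near edge: (40 − 0.5×29)×16 = 408 mm². R_n = min(0.6×450×1592, 0.6×345×2288) + 1.0×450×408 = min(429.84, 473.62) + 183.6 = 613.44 kN. φR_n = 0.75 × 613.44 = 460.1 kN.
Tension yield (gross): A_g = 121×16 = 1936 mm². φR_n = 0.90 × 345 × 1936 = 601.1 kN.
Governing: min(318.3, 580.0, 460.1, 601.1) = 318.3 kN → bolt shear.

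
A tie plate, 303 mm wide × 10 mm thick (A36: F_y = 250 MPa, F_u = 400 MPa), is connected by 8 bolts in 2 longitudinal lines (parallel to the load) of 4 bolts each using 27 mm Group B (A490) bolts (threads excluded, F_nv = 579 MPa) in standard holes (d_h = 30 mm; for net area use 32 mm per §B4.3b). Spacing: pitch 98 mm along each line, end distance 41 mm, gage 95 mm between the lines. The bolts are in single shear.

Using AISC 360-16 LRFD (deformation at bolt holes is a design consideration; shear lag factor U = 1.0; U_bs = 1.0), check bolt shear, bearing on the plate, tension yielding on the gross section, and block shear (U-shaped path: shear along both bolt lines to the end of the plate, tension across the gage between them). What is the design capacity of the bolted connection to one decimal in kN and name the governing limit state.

681.8 kN (gross-section yield governs)

Bolt shear: A_b = π(27)²/4 = 572.56 mm². φR_n = 0.75 × 579 × 572.56 × 8 × 1 = 1989.1 kN.
Bearing (10 mm plate, F_u = 400 MPa): end bolts L_c = 41 − 30/2 = 26, R_n = min(1.2×26×10×400, 2.4×27×10×400) = 124.8 kN/bolt; interior L_c = 98 − 30 = 68, R_n = 259.2 kN/bolt. φR_n = 0.75 × (2×124.8 + 6×259.2) = 1353.6 kN.
Tension yield (gross): A_g = 303×10 = 3030 mm². φR_n = 0.90 × 250 × 3030 = 681.8 kN.
Block shear: shear path 2×[41+3×98] = 2×335 mm, A_gv = 6700, A_nv = 2×(335 − 3.5×32)×10 = 4460 mm²; tension across gage: (95 − 1×32)×10 = 630 mm². R_n = min(0.6×400×4460, 0.6×250×6700) + 1.0×400×630 = min(1070.4, 1005) + 252 = 1257 kN. φR_n = 0.75 × 1257 = 942.8 kN.
Governing: min(1989.1, 1353.6, 681.8, 942.8) = 681.8 kN → gross-section yield.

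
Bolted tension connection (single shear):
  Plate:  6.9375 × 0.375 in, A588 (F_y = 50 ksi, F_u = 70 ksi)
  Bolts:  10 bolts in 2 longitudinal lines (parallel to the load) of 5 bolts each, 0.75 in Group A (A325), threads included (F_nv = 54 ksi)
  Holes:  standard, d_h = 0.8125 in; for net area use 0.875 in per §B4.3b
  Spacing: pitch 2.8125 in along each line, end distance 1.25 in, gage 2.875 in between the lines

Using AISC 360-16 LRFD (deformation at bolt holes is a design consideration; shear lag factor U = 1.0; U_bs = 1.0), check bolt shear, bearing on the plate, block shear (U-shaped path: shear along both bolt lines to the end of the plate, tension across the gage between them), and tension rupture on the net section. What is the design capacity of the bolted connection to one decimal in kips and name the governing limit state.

Bolt shear: A_b = π(0.75)²/4 = 0.44179 in². φR_n = 0.75 × 54 × 0.44179 × 10 × 1 = 178.9 kips.
Bearing (0.375 in plate, F_u = 70 ksi): end bolts L_c = 1.25 − 0.8125/2 = 0.84375, R_n = min(1.2×0.84375×0.375×70, 2.4×0.75×0.375×70) = 26.578 kips/bolt; interior L_c = 2.8125 − 0.8125 = 2, R_n = 47.25 kips/bolt. φR_n = 0.75 × (2×26.578 + 8×47.25) = 323.4 kips.
Block shear: shear path 2×[1.25+4×2.8125] = 2×12.5 in, A_gv = 9.375, A_nv = 2×(12.5 − 4.5×0.875)×0.375 = 6.4219 in²; tension across gage: (2.875 − 1×0.875)×0.375 = 0.75 in². R_n = min(0.6×70×6.4219, 0.6×50×9.375) + 1.0×70×0.75 = min(269.72, 281.25) + 52.5 = 322.22 kips. φR_n = 0.75 × 322.22 = 241.7 kips.
Tension rupture (net): A_n = (6.9375 − 2×0.875)×0.375 = 1.9453 in² (U = 1.0, A_e = A_n). φR_n = 0.75 × 70 × 1.9453 = 102.1 kips.
Governing: min(178.9, 323.4, 241.7, 102.1) = 102.1 kips → net-section rupture.

102.1 kips (net-section rupture governs)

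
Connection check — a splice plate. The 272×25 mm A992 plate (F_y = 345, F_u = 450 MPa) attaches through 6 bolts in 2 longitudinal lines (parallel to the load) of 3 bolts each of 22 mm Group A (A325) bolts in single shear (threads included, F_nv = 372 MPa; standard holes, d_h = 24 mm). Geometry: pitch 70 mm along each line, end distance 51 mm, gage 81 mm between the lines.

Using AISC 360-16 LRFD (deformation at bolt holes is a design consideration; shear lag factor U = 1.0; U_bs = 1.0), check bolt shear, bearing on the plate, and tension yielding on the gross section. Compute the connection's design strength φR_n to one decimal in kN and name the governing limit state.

Bolt shear: A_b = π(22)²/4 = 380.13 mm². φR_n = 0.75 × 372 × 380.13 × 6 × 1 = 636.3 kN.
Bearing (25 mm plate, F_u = 450 MPa): end bolts L_c = 51 − 24/2 = 39, R_n = min(1.2×39×25×450, 2.4×22×25×450) = 526.5 kN/bolt; interior L_c = 70 − 24 = 46, R_n = 594 kN/bolt. φR_n = 0.75 × (2×526.5 + 4×594) = 2571.8 kN.
Tension yield (gross): A_g = 272×25 = 6800 mm². φR_n = 0.90 × 345 × 6800 = 2111.4 kN.
Governing: min(636.3, 2571.8, 2111.4) = 636.3 kN → bolt shear.

636.3 kN (bolt shear governs)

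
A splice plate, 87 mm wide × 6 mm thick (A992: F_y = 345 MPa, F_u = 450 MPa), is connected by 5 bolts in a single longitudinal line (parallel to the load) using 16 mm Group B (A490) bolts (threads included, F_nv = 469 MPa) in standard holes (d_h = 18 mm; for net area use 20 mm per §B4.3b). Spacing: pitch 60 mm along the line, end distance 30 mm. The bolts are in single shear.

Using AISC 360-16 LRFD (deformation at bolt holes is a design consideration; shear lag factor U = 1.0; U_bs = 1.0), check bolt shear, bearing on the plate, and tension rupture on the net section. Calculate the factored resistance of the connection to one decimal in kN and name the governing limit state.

Bolt shear: A_b = π(16)²/4 = 201.06 mm². φR_n = 0.75 × 469 × 201.06 × 5 × 1 = 353.6 kN.
Bearing (6 mm plate, F_u = 450 MPa): end bolts L_c = 30 − 18/2 = 21, R_n = min(1.2×21×6×450, 2.4×16×6×450) = 68.04 kN/bolt; interior L_c = 60 − 18 = 42, R_n = 103.68 kN/bolt. φR_n = 0.75 × (1×68.04 + 4×103.68) = 362.1 kN.
Tension rupture (net): A_n = (87 − 1×20)×6 = 402 mm² (U = 1.0, A_e = A_n). φR_n = 0.75 × 450 × 402 = 135.7 kN.
Governing: min(353.6, 362.1, 135.7) = 135.7 kN → net-section rupture.

135.7 kN (net-section rupture governs)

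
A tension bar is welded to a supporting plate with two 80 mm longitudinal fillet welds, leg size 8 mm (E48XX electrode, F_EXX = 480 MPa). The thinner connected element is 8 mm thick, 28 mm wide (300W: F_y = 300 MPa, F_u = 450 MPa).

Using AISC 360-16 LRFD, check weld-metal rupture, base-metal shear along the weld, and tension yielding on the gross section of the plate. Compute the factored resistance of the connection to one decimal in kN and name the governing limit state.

60.5 kN (gross-section yield governs)

Weld metal: throat = 0.707×8 = 5.656 mm, L = 2×80 = 160 mm. φR_n = 0.75 × 0.6 × 480 × 5.656 × 160 = 195.5 kN.
Base metal shear (8 mm plate): yield φR_n = 1.0×0.6×300×8×160 = 230.4 kN; rupture φR_n = 0.75×0.6×450×8×160 = 259.2 kN; take 230.4 kN (yield).
Tension yield (gross): A_g = 28×8 = 224 mm². φR_n = 0.90 × 300 × 224 = 60.5 kN.
Governing: min(195.5, 230.4, 60.5) = 60.5 kN → gross-section yield.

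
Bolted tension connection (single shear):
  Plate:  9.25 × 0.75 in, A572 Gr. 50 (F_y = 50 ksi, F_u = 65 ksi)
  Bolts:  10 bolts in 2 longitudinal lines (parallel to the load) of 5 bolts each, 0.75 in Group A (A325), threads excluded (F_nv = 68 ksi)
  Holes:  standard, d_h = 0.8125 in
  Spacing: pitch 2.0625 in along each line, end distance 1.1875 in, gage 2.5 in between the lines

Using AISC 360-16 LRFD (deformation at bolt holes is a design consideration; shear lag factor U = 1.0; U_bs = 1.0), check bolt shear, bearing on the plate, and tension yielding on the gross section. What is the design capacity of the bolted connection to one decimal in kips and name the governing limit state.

Bolt shear: A_b = π(0.75)²/4 = 0.44179 in². φR_n = 0.75 × 68 × 0.44179 × 10 × 1 = 225.3 kips.
Bearing (0.75 in plate, F_u = 65 ksi): end bolts L_c = 1.1875 − 0.8125/2 = 0.78125, R_n = min(1.2×0.78125×0.75×65, 2.4×0.75×0.75×65) = 45.703 kips/bolt; interior L_c = 2.0625 − 0.8125 = 1.25, R_n = 73.125 kips/bolt. φR_n = 0.75 × (2×45.703 + 8×73.125) = 507.3 kips.
Tension yield (gross): A_g = 9.25×0.75 = 6.9375 in². φR_n = 0.90 × 50 × 6.9375 = 312.2 kips.
Governing: min(225.3, 507.3, 312.2) = 225.3 kips → bolt shear.

225.3 kips (bolt shear governs)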